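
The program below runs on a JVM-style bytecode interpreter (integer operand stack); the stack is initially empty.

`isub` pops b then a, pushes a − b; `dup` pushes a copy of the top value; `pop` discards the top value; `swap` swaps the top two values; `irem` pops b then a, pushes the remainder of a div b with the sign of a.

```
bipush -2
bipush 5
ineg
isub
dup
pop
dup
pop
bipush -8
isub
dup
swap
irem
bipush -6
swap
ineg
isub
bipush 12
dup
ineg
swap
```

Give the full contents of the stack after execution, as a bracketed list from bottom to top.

[-6, -12, 12]

bipush -2 : -2
bipush 5  : -2 5
ineg      : -2 -5
isub      : 3
dup       : 3 3
pop       : 3
dup       : 3 3
pop       : 3
bipush -8 : 3 -8
isub      : 11
dup       : 11 11
swap      : 11 11
irem      : 0
bipush -6 : 0 -6
swap      : -6 0
ineg      : -6 0
isub      : -6
bipush 12 : -6 12
dup       : -6 12 12
ineg      : -6 12 -12
swap      : -6 -12 12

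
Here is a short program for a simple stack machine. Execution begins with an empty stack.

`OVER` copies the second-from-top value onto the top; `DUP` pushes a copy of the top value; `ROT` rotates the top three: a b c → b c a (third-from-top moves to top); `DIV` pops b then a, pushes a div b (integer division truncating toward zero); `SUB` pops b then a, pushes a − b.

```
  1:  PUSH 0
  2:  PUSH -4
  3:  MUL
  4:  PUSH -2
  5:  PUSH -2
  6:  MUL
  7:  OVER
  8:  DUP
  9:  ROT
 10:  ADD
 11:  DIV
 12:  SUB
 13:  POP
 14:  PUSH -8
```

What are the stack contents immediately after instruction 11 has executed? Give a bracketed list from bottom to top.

PUSH 0  → 0
PUSH -4 → 0 -4
MUL     → 0
PUSH -2 → 0 -2
PUSH -2 → 0 -2 -2
MUL     → 0 4
OVER    → 0 4 0
DUP     → 0 4 0 0
ROT     → 0 0 0 4
ADD     → 0 0 4
DIV     → 0 0

[0, 0]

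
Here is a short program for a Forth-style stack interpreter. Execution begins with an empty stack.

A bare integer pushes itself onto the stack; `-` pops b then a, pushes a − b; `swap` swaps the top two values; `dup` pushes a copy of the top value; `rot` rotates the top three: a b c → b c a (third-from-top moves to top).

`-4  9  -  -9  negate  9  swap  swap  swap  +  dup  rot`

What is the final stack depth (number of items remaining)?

-4     → -4
9      → -4 9
-      → -13
-9     → -13 -9
negate → -13 9
9      → -13 9 9
swap   → -13 9 9
swap   → -13 9 9
swap   → -13 9 9
+      → -13 18
dup    → -13 18 18
rot    → 18 18 -13

3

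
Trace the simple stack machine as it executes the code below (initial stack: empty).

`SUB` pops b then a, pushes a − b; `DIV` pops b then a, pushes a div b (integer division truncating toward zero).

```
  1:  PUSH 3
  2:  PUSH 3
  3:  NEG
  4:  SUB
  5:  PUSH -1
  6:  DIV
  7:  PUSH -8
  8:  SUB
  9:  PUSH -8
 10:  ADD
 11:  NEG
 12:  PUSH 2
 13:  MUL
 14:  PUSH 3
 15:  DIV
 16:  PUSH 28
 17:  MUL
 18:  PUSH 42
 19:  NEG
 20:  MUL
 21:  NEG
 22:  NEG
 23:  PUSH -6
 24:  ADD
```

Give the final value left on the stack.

PUSH 3   [3]
PUSH 3   [3, 3]
NEG      [3, -3]
SUB      [6]
PUSH -1  [6, -1]
DIV      [-6]
PUSH -8  [-6, -8]
SUB      [2]
PUSH -8  [2, -8]
ADD      [-6]
NEG      [6]
PUSH 2   [6, 2]
MUL      [12]
PUSH 3   [12, 3]
DIV      [4]
PUSH 28  [4, 28]
MUL      [112]
PUSH 42  [112, 42]
NEG      [112, -42]
MUL      [-4704]
NEG      [4704]
NEG      [-4704]
PUSH -6  [-4704, -6]
ADD      [-4710]

-4710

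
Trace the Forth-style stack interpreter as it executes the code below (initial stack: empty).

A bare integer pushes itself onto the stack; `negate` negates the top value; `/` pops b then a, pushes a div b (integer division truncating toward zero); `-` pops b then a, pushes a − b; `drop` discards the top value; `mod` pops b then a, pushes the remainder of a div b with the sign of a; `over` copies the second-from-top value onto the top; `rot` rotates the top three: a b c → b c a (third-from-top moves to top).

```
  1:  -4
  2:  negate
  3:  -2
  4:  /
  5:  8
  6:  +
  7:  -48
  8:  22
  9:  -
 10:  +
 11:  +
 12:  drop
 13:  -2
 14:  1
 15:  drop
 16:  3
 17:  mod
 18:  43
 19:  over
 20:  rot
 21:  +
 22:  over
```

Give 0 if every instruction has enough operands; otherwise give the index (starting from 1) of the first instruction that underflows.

11

-4     -> -4
negate -> 4
-2     -> 4 -2
/      -> -2
8      -> -2 8
+      -> 6
-48    -> 6 -48
22     -> 6 -48 22
-      -> 6 -70
+      -> -64
+  — needs 2 operands, stack has 1 → underflow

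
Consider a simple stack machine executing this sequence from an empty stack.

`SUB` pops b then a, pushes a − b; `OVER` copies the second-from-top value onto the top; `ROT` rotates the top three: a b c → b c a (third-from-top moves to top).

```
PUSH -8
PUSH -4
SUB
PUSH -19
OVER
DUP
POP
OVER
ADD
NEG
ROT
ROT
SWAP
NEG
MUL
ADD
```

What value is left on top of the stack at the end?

PUSH -8  : -8
PUSH -4  : -8 -4
SUB      : -4
PUSH -19 : -4 -19
OVER     : -4 -19 -4
DUP      : -4 -19 -4 -4
POP      : -4 -19 -4
OVER     : -4 -19 -4 -19
ADD      : -4 -19 -23
NEG      : -4 -19 23
ROT      : -19 23 -4
ROT      : 23 -4 -19
SWAP     : 23 -19 -4
NEG      : 23 -19 4
MUL      : 23 -76
ADD      : -53

-53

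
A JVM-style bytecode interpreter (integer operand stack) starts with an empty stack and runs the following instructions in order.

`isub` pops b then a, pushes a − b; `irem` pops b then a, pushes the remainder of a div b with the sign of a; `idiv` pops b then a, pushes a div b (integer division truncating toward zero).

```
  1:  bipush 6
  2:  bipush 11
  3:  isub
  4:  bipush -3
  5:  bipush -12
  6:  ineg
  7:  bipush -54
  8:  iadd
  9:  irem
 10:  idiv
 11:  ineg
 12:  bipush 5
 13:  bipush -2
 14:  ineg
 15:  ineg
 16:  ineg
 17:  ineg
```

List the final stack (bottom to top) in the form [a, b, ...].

bipush 6   : 6
bipush 11  : 6 11
isub       : -5
bipush -3  : -5 -3
bipush -12 : -5 -3 -12
ineg       : -5 -3 12
bipush -54 : -5 -3 12 -54
iadd       : -5 -3 -42
irem       : -5 -3
idiv       : 1
ineg       : -1
bipush 5   : -1 5
bipush -2  : -1 5 -2
ineg       : -1 5 2
ineg       : -1 5 -2
ineg       : -1 5 2
ineg       : -1 5 -2

[-1, 5, -2]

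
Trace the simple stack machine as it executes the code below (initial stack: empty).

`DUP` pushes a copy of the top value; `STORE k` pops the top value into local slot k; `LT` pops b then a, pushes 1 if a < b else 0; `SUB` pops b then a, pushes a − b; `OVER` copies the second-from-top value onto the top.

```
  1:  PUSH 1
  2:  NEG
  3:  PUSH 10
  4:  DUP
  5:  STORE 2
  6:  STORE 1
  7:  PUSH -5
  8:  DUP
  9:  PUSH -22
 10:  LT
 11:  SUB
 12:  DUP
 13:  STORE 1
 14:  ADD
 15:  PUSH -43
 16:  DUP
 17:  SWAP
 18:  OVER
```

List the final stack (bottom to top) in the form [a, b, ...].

[-6, -43, -43, -43]

PUSH 1    1
NEG       -1
PUSH 10   -1 10
DUP       -1 10 10
STORE 2   -1 10
STORE 1   -1
PUSH -5   -1 -5
DUP       -1 -5 -5
PUSH -22  -1 -5 -5 -22
LT        -1 -5 0
SUB       -1 -5
DUP       -1 -5 -5
STORE 1   -1 -5
ADD       -6
PUSH -43  -6 -43
DUP       -6 -43 -43
SWAP      -6 -43 -43
OVER      -6 -43 -43 -43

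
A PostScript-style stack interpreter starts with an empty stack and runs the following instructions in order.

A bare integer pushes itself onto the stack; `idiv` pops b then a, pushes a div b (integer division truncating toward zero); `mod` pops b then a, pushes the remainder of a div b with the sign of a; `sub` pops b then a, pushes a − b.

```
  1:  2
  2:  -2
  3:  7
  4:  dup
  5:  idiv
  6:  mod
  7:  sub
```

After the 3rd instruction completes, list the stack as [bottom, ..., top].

[2, -2, 7]

2  -> 2
-2 -> 2 -2
7  -> 2 -2 7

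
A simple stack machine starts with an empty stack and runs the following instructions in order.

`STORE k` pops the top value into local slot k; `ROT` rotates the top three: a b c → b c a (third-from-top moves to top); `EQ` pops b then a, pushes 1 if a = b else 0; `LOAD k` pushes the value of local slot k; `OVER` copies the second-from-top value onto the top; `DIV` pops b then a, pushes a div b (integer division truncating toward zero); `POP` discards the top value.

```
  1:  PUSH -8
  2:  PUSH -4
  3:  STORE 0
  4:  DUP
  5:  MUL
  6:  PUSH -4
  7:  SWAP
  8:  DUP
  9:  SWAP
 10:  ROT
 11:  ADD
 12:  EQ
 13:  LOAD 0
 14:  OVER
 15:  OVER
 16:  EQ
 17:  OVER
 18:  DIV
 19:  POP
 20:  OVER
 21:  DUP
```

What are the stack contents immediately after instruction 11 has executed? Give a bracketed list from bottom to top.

[64, 60]

PUSH -8 → [-8]
PUSH -4 → [-8, -4]
STORE 0 → [-8]
DUP     → [-8, -8]
MUL     → [64]
PUSH -4 → [64, -4]
SWAP    → [-4, 64]
DUP     → [-4, 64, 64]
SWAP    → [-4, 64, 64]
ROT     → [64, 64, -4]
ADD     → [64, 60]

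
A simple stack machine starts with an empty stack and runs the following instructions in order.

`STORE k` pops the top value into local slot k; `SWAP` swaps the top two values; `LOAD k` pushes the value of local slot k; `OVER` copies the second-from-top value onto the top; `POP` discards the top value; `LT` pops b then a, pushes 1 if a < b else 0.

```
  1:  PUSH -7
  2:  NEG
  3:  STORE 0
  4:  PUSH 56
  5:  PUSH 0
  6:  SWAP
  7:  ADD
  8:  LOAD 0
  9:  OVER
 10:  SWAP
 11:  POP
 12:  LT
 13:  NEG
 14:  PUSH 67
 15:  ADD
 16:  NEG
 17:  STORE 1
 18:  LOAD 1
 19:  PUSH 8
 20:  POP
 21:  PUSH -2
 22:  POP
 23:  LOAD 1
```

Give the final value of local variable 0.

PUSH -7 : [-7]
NEG     : [7]
STORE 0 : []
PUSH 56 : [56]
PUSH 0  : [56, 0]
SWAP    : [0, 56]
ADD     : [56]
LOAD 0  : [56, 7]
OVER    : [56, 7, 56]
SWAP    : [56, 56, 7]
POP     : [56, 56]
LT      : [0]
NEG     : [0]
PUSH 67 : [0, 67]
ADD     : [67]
NEG     : [-67]
STORE 1 : []
LOAD 1  : [-67]
PUSH 8  : [-67, 8]
POP     : [-67]
PUSH -2 : [-67, -2]
POP     : [-67]
LOAD 1  : [-67, -67]

7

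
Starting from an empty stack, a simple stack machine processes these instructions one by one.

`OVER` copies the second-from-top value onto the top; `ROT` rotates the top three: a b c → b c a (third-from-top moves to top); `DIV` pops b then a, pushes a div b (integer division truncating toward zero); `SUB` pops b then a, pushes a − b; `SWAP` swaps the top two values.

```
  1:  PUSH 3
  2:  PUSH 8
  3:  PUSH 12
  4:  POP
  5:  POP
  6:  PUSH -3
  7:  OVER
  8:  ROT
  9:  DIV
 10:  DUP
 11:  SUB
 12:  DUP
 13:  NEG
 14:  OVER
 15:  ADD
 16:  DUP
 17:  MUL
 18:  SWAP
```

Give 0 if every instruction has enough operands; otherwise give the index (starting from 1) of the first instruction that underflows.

PUSH 3  : [3]
PUSH 8  : [3, 8]
PUSH 12 : [3, 8, 12]
POP     : [3, 8]
POP     : [3]
PUSH -3 : [3, -3]
OVER    : [3, -3, 3]
ROT     : [-3, 3, 3]
DIV     : [-3, 1]
DUP     : [-3, 1, 1]
SUB     : [-3, 0]
DUP     : [-3, 0, 0]
NEG     : [-3, 0, 0]
OVER    : [-3, 0, 0, 0]
ADD     : [-3, 0, 0]
DUP     : [-3, 0, 0, 0]
MUL     : [-3, 0, 0]
SWAP    : [-3, 0, 0]

0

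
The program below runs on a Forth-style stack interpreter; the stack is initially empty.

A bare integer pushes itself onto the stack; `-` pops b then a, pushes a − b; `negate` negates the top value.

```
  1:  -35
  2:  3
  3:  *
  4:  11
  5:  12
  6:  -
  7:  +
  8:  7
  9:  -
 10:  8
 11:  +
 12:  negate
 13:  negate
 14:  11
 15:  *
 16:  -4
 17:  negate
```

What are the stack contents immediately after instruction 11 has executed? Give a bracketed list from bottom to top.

[-105]

-35  [-35]
3    [-35, 3]
*    [-105]
11   [-105, 11]
12   [-105, 11, 12]
-    [-105, -1]
+    [-106]
7    [-106, 7]
-    [-113]
8    [-113, 8]
+    [-105]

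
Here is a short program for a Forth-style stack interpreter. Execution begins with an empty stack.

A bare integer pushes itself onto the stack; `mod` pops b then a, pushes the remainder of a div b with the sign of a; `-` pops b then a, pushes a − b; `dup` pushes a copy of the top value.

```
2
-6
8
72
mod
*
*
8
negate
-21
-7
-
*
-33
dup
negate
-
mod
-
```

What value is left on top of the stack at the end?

2      → [2]
-6     → [2, -6]
8      → [2, -6, 8]
72     → [2, -6, 8, 72]
mod    → [2, -6, 8]
*      → [2, -48]
*      → [-96]
8      → [-96, 8]
negate → [-96, -8]
-21    → [-96, -8, -21]
-7     → [-96, -8, -21, -7]
-      → [-96, -8, -14]
*      → [-96, 112]
-33    → [-96, 112, -33]
dup    → [-96, 112, -33, -33]
negate → [-96, 112, -33, 33]
-      → [-96, 112, -66]
mod    → [-96, 46]
-      → [-142]

-142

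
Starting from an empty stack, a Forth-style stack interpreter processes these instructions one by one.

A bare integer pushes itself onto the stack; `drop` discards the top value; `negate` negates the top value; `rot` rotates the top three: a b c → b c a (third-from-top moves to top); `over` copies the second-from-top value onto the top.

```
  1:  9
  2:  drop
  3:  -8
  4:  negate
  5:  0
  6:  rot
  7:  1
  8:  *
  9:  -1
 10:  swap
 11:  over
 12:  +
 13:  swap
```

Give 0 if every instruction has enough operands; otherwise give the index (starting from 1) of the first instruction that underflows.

6

9      : 9
drop   : (empty)
-8     : -8
negate : 8
0      : 8 0
rot  — needs 3 operands, stack has 2 → underflow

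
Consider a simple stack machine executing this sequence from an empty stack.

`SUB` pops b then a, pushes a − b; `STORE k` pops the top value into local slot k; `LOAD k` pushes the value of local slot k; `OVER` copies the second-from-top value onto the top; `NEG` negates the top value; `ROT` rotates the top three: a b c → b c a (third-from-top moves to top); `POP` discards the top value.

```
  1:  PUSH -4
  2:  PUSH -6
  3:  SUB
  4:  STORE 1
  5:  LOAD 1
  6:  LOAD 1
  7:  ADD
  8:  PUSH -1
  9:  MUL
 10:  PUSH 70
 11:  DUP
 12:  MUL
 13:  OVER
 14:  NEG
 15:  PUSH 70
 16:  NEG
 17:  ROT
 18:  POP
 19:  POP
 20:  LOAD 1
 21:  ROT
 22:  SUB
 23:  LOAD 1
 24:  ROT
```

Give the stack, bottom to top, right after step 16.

PUSH -4  -4
PUSH -6  -4 -6
SUB      2
STORE 1  (empty)
LOAD 1   2
LOAD 1   2 2
ADD      4
PUSH -1  4 -1
MUL      -4
PUSH 70  -4 70
DUP      -4 70 70
MUL      -4 4900
OVER     -4 4900 -4
NEG      -4 4900 4
PUSH 70  -4 4900 4 70
NEG      -4 4900 4 -70

[-4, 4900, 4, -70]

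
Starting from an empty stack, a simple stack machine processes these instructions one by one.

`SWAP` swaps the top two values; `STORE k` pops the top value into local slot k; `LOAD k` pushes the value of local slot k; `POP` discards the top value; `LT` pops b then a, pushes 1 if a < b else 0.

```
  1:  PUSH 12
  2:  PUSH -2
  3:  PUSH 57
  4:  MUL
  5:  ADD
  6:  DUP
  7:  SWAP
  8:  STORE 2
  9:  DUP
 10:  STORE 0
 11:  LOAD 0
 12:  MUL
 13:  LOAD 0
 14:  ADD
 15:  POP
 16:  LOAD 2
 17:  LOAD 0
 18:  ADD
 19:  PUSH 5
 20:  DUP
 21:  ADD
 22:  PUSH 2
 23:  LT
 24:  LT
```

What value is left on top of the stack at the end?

1

PUSH 12 : [12]
PUSH -2 : [12, -2]
PUSH 57 : [12, -2, 57]
MUL     : [12, -114]
ADD     : [-102]
DUP     : [-102, -102]
SWAP    : [-102, -102]
STORE 2 : [-102]
DUP     : [-102, -102]
STORE 0 : [-102]
LOAD 0  : [-102, -102]
MUL     : [10404]
LOAD 0  : [10404, -102]
ADD     : [10302]
POP     : []
LOAD 2  : [-102]
LOAD 0  : [-102, -102]
ADD     : [-204]
PUSH 5  : [-204, 5]
DUP     : [-204, 5, 5]
ADD     : [-204, 10]
PUSH 2  : [-204, 10, 2]
LT      : [-204, 0]
LT      : [1]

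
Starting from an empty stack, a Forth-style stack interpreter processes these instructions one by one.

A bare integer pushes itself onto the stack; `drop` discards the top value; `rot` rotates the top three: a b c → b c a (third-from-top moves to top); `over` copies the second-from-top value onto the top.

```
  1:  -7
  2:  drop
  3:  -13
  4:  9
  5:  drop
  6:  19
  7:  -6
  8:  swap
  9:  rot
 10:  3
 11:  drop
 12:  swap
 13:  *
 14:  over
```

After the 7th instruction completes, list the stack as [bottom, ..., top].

-7    -7
drop  (empty)
-13   -13
9     -13 9
drop  -13
19    -13 19
-6    -13 19 -6

[-13, 19, -6]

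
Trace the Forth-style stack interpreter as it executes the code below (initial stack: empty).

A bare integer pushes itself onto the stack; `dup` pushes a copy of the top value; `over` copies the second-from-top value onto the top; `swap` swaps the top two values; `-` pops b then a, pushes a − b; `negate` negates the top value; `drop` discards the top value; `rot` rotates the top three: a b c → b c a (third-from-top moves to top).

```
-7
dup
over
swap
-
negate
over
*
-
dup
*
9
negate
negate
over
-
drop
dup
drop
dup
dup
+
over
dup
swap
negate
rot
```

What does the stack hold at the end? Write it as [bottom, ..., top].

[49, 49, -49, 98]

-7     → -7
dup    → -7 -7
over   → -7 -7 -7
swap   → -7 -7 -7
-      → -7 0
negate → -7 0
over   → -7 0 -7
*      → -7 0
-      → -7
dup    → -7 -7
*      → 49
9      → 49 9
negate → 49 -9
negate → 49 9
over   → 49 9 49
-      → 49 -40
drop   → 49
dup    → 49 49
drop   → 49
dup    → 49 49
dup    → 49 49 49
+      → 49 98
over   → 49 98 49
dup    → 49 98 49 49
swap   → 49 98 49 49
negate → 49 98 49 -49
rot    → 49 49 -49 98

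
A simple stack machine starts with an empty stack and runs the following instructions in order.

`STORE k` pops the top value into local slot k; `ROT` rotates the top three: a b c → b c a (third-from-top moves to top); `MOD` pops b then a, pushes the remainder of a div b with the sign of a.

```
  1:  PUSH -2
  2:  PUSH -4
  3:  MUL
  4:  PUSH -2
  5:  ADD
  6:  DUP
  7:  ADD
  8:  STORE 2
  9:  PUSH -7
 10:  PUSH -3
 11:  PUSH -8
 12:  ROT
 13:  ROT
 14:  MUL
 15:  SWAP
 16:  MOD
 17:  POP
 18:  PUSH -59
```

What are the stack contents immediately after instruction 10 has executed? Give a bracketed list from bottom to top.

PUSH -2 : -2
PUSH -4 : -2 -4
MUL     : 8
PUSH -2 : 8 -2
ADD     : 6
DUP     : 6 6
ADD     : 12
STORE 2 : (empty)
PUSH -7 : -7
PUSH -3 : -7 -3

[-7, -3]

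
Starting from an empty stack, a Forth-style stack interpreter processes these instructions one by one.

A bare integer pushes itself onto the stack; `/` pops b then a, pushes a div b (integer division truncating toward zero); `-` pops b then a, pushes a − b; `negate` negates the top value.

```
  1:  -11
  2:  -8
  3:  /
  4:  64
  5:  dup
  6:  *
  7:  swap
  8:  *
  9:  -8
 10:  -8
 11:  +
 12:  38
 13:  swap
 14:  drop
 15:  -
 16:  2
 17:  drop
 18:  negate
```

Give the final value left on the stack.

-4058

-11     -11
-8      -11 -8
/       1
64      1 64
dup     1 64 64
*       1 4096
swap    4096 1
*       4096
-8      4096 -8
-8      4096 -8 -8
+       4096 -16
38      4096 -16 38
swap    4096 38 -16
drop    4096 38
-       4058
2       4058 2
drop    4058
negate  -4058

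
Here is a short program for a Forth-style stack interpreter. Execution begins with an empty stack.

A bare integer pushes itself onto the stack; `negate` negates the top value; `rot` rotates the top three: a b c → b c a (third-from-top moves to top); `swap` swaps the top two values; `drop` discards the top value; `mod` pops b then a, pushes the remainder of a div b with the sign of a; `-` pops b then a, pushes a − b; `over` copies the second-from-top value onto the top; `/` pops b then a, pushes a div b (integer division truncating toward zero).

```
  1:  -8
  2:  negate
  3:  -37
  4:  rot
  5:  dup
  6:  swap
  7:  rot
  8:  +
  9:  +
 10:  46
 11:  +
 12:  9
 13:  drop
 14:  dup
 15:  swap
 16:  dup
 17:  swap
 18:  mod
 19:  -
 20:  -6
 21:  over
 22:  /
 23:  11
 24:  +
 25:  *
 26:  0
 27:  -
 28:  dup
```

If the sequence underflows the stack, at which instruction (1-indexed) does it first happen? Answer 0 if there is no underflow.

4

-8      [-8]
negate  [8]
-37     [8, -37]
rot  — needs 3 operands, stack has 2 → underflow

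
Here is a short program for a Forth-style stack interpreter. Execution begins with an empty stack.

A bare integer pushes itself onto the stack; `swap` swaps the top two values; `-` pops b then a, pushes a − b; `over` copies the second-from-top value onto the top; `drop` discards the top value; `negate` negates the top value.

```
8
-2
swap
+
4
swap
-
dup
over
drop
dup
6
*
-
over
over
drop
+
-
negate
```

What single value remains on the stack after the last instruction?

10

8      → [8]
-2     → [8, -2]
swap   → [-2, 8]
+      → [6]
4      → [6, 4]
swap   → [4, 6]
-      → [-2]
dup    → [-2, -2]
over   → [-2, -2, -2]
drop   → [-2, -2]
dup    → [-2, -2, -2]
6      → [-2, -2, -2, 6]
*      → [-2, -2, -12]
-      → [-2, 10]
over   → [-2, 10, -2]
over   → [-2, 10, -2, 10]
drop   → [-2, 10, -2]
+      → [-2, 8]
-      → [-10]
negate → [10]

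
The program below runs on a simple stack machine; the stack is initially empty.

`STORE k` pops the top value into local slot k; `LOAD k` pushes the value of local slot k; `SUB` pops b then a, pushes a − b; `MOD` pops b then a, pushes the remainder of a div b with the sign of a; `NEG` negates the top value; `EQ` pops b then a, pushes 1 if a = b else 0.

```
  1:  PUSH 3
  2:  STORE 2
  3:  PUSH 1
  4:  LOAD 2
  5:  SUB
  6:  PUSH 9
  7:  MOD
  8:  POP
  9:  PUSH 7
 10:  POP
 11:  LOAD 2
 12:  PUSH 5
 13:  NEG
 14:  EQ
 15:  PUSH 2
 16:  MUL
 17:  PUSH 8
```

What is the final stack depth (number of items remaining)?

2

PUSH 3   3
STORE 2  (empty)
PUSH 1   1
LOAD 2   1 3
SUB      -2
PUSH 9   -2 9
MOD      -2
POP      (empty)
PUSH 7   7
POP      (empty)
LOAD 2   3
PUSH 5   3 5
NEG      3 -5
EQ       0
PUSH 2   0 2
MUL      0
PUSH 8   0 8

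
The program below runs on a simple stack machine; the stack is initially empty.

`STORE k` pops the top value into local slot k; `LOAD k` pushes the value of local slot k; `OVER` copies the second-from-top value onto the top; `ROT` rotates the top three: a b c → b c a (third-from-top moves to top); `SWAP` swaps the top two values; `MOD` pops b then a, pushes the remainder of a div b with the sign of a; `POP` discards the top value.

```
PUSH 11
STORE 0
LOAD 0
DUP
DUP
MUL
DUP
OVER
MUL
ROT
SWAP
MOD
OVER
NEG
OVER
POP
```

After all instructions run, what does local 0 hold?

11

PUSH 11 → [11]
STORE 0 → []
LOAD 0  → [11]
DUP     → [11, 11]
DUP     → [11, 11, 11]
MUL     → [11, 121]
DUP     → [11, 121, 121]
OVER    → [11, 121, 121, 121]
MUL     → [11, 121, 14641]
ROT     → [121, 14641, 11]
SWAP    → [121, 11, 14641]
MOD     → [121, 11]
OVER    → [121, 11, 121]
NEG     → [121, 11, -121]
OVER    → [121, 11, -121, 11]
POP     → [121, 11, -121]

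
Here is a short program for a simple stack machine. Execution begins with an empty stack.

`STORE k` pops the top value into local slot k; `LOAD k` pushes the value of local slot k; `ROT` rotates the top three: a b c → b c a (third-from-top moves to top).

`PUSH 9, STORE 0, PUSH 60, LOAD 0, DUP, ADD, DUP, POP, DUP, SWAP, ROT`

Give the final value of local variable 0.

9

PUSH 9   9
STORE 0  (empty)
PUSH 60  60
LOAD 0   60 9
DUP      60 9 9
ADD      60 18
DUP      60 18 18
POP      60 18
DUP      60 18 18
SWAP     60 18 18
ROT      18 18 60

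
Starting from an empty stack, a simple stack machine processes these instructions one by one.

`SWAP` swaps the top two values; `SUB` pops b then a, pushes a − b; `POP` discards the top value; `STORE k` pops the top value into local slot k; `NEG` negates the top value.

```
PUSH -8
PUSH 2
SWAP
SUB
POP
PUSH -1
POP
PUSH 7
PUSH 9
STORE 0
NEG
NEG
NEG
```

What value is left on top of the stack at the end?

-7

PUSH -8  -8
PUSH 2   -8 2
SWAP     2 -8
SUB      10
POP      (empty)
PUSH -1  -1
POP      (empty)
PUSH 7   7
PUSH 9   7 9
STORE 0  7
NEG      -7
NEG      7
NEG      -7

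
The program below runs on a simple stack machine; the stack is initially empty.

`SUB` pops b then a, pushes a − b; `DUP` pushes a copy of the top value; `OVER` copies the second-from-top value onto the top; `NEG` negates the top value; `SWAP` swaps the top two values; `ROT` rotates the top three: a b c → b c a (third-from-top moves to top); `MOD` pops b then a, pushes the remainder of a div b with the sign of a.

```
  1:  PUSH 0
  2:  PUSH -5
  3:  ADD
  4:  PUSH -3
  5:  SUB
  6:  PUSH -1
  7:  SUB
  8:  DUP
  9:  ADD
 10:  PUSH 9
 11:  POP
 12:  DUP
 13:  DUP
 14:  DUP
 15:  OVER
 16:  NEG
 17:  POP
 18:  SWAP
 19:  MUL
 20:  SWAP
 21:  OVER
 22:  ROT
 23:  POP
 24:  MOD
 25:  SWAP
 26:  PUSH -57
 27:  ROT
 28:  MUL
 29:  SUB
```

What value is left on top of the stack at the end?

PUSH 0    [0]
PUSH -5   [0, -5]
ADD       [-5]
PUSH -3   [-5, -3]
SUB       [-2]
PUSH -1   [-2, -1]
SUB       [-1]
DUP       [-1, -1]
ADD       [-2]
PUSH 9    [-2, 9]
POP       [-2]
DUP       [-2, -2]
DUP       [-2, -2, -2]
DUP       [-2, -2, -2, -2]
OVER      [-2, -2, -2, -2, -2]
NEG       [-2, -2, -2, -2, 2]
POP       [-2, -2, -2, -2]
SWAP      [-2, -2, -2, -2]
MUL       [-2, -2, 4]
SWAP      [-2, 4, -2]
OVER      [-2, 4, -2, 4]
ROT       [-2, -2, 4, 4]
POP       [-2, -2, 4]
MOD       [-2, -2]
SWAP      [-2, -2]
PUSH -57  [-2, -2, -57]
ROT       [-2, -57, -2]
MUL       [-2, 114]
SUB       [-116]

-116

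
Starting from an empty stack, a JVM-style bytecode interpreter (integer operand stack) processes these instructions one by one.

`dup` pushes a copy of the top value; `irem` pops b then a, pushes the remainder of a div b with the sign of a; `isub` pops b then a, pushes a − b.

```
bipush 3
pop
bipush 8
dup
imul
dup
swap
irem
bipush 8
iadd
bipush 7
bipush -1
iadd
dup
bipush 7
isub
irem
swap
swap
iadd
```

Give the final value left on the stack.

8

bipush 3  -> 3
pop       -> (empty)
bipush 8  -> 8
dup       -> 8 8
imul      -> 64
dup       -> 64 64
swap      -> 64 64
irem      -> 0
bipush 8  -> 0 8
iadd      -> 8
bipush 7  -> 8 7
bipush -1 -> 8 7 -1
iadd      -> 8 6
dup       -> 8 6 6
bipush 7  -> 8 6 6 7
isub      -> 8 6 -1
irem      -> 8 0
swap      -> 0 8
swap      -> 8 0
iadd      -> 8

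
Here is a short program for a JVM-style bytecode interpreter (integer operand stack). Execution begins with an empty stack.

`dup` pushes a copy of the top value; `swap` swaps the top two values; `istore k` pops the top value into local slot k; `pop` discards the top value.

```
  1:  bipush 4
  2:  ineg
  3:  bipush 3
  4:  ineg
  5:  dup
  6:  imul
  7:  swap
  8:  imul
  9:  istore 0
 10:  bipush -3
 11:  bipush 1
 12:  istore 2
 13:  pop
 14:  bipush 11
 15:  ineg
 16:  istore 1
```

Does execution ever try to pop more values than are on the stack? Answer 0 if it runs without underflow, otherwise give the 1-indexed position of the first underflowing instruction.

bipush 4  → 4
ineg      → -4
bipush 3  → -4 3
ineg      → -4 -3
dup       → -4 -3 -3
imul      → -4 9
swap      → 9 -4
imul      → -36
istore 0  → (empty)
bipush -3 → -3
bipush 1  → -3 1
istore 2  → -3
pop       → (empty)
bipush 11 → 11
ineg      → -11
istore 1  → (empty)

0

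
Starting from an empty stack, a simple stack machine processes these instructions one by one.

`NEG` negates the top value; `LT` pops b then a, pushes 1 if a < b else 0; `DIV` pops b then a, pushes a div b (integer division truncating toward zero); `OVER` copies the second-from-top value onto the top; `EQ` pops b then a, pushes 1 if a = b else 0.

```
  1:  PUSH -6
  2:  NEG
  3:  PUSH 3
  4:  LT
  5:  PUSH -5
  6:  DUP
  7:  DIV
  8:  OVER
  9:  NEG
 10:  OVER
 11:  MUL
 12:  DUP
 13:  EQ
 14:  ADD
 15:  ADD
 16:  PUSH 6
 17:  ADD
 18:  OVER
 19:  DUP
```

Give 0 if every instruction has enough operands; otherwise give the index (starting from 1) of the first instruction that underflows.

PUSH -6 : -6
NEG     : 6
PUSH 3  : 6 3
LT      : 0
PUSH -5 : 0 -5
DUP     : 0 -5 -5
DIV     : 0 1
OVER    : 0 1 0
NEG     : 0 1 0
OVER    : 0 1 0 1
MUL     : 0 1 0
DUP     : 0 1 0 0
EQ      : 0 1 1
ADD     : 0 2
ADD     : 2
PUSH 6  : 2 6
ADD     : 8
OVER  — needs 2 operands, stack has 1 → underflow

18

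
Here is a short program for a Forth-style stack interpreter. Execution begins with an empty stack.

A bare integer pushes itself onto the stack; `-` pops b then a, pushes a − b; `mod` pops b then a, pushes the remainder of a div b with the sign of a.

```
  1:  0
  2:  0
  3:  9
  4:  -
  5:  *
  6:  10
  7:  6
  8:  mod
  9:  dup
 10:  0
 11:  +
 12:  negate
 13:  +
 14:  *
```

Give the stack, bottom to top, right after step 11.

[0, 4, 4]

0   -> 0
0   -> 0 0
9   -> 0 0 9
-   -> 0 -9
*   -> 0
10  -> 0 10
6   -> 0 10 6
mod -> 0 4
dup -> 0 4 4
0   -> 0 4 4 0
+   -> 0 4 4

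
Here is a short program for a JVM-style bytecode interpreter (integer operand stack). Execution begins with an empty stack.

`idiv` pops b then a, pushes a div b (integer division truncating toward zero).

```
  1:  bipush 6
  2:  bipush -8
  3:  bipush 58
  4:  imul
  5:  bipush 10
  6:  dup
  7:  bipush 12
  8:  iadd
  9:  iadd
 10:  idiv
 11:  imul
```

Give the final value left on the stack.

-84

bipush 6   [6]
bipush -8  [6, -8]
bipush 58  [6, -8, 58]
imul       [6, -464]
bipush 10  [6, -464, 10]
dup        [6, -464, 10, 10]
bipush 12  [6, -464, 10, 10, 12]
iadd       [6, -464, 10, 22]
iadd       [6, -464, 32]
idiv       [6, -14]
imul       [-84]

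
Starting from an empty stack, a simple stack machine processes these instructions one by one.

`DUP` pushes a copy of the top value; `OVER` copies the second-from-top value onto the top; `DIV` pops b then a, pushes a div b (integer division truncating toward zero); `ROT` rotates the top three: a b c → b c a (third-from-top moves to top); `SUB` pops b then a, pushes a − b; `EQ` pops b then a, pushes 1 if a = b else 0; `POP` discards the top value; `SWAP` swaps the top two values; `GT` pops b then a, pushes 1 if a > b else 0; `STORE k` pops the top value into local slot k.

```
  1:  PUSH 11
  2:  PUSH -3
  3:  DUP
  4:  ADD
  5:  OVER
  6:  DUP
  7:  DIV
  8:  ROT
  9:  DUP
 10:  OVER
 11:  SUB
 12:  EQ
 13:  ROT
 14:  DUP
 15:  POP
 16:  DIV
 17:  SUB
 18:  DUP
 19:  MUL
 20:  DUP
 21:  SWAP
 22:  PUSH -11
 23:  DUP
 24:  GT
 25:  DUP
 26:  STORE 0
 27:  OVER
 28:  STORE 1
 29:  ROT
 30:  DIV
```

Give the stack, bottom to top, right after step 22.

[1, 1, -11]

PUSH 11  → [11]
PUSH -3  → [11, -3]
DUP      → [11, -3, -3]
ADD      → [11, -6]
OVER     → [11, -6, 11]
DUP      → [11, -6, 11, 11]
DIV      → [11, -6, 1]
ROT      → [-6, 1, 11]
DUP      → [-6, 1, 11, 11]
OVER     → [-6, 1, 11, 11, 11]
SUB      → [-6, 1, 11, 0]
EQ       → [-6, 1, 0]
ROT      → [1, 0, -6]
DUP      → [1, 0, -6, -6]
POP      → [1, 0, -6]
DIV      → [1, 0]
SUB      → [1]
DUP      → [1, 1]
MUL      → [1]
DUP      → [1, 1]
SWAP     → [1, 1]
PUSH -11 → [1, 1, -11]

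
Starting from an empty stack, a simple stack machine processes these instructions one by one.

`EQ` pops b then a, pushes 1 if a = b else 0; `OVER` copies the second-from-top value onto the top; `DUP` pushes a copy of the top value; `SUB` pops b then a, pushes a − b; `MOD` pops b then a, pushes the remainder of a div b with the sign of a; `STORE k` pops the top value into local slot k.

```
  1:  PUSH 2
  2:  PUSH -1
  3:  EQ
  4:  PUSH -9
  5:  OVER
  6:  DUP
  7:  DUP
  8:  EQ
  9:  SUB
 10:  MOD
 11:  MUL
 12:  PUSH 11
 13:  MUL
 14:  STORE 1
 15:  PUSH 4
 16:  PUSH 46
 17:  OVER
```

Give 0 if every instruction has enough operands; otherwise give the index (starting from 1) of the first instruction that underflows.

0

PUSH 2  : 2
PUSH -1 : 2 -1
EQ      : 0
PUSH -9 : 0 -9
OVER    : 0 -9 0
DUP     : 0 -9 0 0
DUP     : 0 -9 0 0 0
EQ      : 0 -9 0 1
SUB     : 0 -9 -1
MOD     : 0 0
MUL     : 0
PUSH 11 : 0 11
MUL     : 0
STORE 1 : (empty)
PUSH 4  : 4
PUSH 46 : 4 46
OVER    : 4 46 4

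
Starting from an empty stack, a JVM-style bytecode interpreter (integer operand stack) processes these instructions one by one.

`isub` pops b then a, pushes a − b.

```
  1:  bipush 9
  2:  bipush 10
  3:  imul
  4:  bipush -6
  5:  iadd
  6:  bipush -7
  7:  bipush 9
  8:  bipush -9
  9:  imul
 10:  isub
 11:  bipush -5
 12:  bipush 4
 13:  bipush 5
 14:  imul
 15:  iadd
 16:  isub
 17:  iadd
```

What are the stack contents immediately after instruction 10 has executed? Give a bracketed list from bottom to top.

bipush 9  : [9]
bipush 10 : [9, 10]
imul      : [90]
bipush -6 : [90, -6]
iadd      : [84]
bipush -7 : [84, -7]
bipush 9  : [84, -7, 9]
bipush -9 : [84, -7, 9, -9]
imul      : [84, -7, -81]
isub      : [84, 74]

[84, 74]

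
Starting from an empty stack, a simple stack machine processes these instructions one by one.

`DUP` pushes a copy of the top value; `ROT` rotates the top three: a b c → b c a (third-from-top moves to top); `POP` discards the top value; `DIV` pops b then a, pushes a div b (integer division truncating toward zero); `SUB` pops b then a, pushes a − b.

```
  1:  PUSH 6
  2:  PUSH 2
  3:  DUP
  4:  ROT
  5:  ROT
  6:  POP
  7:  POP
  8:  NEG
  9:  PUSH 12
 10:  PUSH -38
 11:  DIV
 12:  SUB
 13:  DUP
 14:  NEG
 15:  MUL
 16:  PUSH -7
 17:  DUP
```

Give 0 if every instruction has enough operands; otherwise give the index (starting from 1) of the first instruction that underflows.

0

PUSH 6   → 6
PUSH 2   → 6 2
DUP      → 6 2 2
ROT      → 2 2 6
ROT      → 2 6 2
POP      → 2 6
POP      → 2
NEG      → -2
PUSH 12  → -2 12
PUSH -38 → -2 12 -38
DIV      → -2 0
SUB      → -2
DUP      → -2 -2
NEG      → -2 2
MUL      → -4
PUSH -7  → -4 -7
DUP      → -4 -7 -7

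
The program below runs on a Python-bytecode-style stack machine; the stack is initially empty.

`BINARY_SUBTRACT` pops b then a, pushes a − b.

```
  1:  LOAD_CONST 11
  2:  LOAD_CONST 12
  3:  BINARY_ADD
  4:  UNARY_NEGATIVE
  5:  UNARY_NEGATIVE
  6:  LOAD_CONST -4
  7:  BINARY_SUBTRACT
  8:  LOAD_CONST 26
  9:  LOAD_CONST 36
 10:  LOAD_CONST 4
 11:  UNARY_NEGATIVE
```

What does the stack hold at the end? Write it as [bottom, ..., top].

LOAD_CONST 11   -> [11]
LOAD_CONST 12   -> [11, 12]
BINARY_ADD      -> [23]
UNARY_NEGATIVE  -> [-23]
UNARY_NEGATIVE  -> [23]
LOAD_CONST -4   -> [23, -4]
BINARY_SUBTRACT -> [27]
LOAD_CONST 26   -> [27, 26]
LOAD_CONST 36   -> [27, 26, 36]
LOAD_CONST 4    -> [27, 26, 36, 4]
UNARY_NEGATIVE  -> [27, 26, 36, -4]

[27, 26, 36, -4]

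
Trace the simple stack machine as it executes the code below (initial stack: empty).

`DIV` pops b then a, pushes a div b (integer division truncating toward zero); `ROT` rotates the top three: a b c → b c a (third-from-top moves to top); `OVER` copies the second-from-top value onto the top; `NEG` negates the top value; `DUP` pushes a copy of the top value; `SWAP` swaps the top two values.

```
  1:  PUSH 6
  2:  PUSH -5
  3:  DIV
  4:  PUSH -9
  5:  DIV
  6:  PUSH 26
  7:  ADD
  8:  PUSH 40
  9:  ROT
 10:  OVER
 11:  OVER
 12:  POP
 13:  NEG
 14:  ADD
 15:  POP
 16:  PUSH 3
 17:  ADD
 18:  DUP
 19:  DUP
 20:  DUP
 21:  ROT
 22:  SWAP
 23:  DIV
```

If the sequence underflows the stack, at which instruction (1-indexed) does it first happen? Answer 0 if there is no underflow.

9

PUSH 6  → [6]
PUSH -5 → [6, -5]
DIV     → [-1]
PUSH -9 → [-1, -9]
DIV     → [0]
PUSH 26 → [0, 26]
ADD     → [26]
PUSH 40 → [26, 40]
ROT  — needs 3 operands, stack has 2 → underflow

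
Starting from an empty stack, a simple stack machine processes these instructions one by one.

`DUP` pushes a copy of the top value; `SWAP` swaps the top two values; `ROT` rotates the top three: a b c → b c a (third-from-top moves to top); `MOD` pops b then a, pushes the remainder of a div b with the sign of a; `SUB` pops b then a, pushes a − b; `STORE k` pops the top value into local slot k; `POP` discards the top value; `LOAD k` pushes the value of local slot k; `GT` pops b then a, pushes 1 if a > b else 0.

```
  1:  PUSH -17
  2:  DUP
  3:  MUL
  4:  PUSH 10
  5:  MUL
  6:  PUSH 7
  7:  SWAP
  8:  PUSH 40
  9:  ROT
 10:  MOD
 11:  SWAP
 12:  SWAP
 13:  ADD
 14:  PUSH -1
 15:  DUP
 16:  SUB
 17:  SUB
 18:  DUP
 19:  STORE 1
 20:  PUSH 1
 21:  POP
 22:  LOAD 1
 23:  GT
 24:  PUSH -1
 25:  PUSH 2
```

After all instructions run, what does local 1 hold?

PUSH -17  [-17]
DUP       [-17, -17]
MUL       [289]
PUSH 10   [289, 10]
MUL       [2890]
PUSH 7    [2890, 7]
SWAP      [7, 2890]
PUSH 40   [7, 2890, 40]
ROT       [2890, 40, 7]
MOD       [2890, 5]
SWAP      [5, 2890]
SWAP      [2890, 5]
ADD       [2895]
PUSH -1   [2895, -1]
DUP       [2895, -1, -1]
SUB       [2895, 0]
SUB       [2895]
DUP       [2895, 2895]
STORE 1   [2895]
PUSH 1    [2895, 1]
POP       [2895]
LOAD 1    [2895, 2895]
GT        [0]
PUSH -1   [0, -1]
PUSH 2    [0, -1, 2]

2895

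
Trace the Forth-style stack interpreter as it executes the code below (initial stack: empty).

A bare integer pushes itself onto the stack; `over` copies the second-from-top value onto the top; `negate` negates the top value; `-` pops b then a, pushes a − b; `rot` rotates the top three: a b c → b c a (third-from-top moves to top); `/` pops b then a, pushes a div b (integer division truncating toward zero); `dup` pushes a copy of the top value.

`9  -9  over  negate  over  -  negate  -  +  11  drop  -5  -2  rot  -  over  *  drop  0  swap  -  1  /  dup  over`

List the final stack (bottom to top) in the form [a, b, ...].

[5, 5, 5]

9       9
-9      9 -9
over    9 -9 9
negate  9 -9 -9
over    9 -9 -9 -9
-       9 -9 0
negate  9 -9 0
-       9 -9
+       0
11      0 11
drop    0
-5      0 -5
-2      0 -5 -2
rot     -5 -2 0
-       -5 -2
over    -5 -2 -5
*       -5 10
drop    -5
0       -5 0
swap    0 -5
-       5
1       5 1
/       5
dup     5 5
over    5 5 5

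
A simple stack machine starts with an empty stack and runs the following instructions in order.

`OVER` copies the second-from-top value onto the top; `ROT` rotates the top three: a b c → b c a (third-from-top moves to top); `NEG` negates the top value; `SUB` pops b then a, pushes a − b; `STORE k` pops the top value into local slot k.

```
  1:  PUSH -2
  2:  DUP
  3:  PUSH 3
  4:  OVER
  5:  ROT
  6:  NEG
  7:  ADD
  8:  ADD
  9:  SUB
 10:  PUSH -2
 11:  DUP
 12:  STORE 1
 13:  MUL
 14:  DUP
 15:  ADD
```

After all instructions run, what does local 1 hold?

-2

PUSH -2 -> -2
DUP     -> -2 -2
PUSH 3  -> -2 -2 3
OVER    -> -2 -2 3 -2
ROT     -> -2 3 -2 -2
NEG     -> -2 3 -2 2
ADD     -> -2 3 0
ADD     -> -2 3
SUB     -> -5
PUSH -2 -> -5 -2
DUP     -> -5 -2 -2
STORE 1 -> -5 -2
MUL     -> 10
DUP     -> 10 10
ADD     -> 20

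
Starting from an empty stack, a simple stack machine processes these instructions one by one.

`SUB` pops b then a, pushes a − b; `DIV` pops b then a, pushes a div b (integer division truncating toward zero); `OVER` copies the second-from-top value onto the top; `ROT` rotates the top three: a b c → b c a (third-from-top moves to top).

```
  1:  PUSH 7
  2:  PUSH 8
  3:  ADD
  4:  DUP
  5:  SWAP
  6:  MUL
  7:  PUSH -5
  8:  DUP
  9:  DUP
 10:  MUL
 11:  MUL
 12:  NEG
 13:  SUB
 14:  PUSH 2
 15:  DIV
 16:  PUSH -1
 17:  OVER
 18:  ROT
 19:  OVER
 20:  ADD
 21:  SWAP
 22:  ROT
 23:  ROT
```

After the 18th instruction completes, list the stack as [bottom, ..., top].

[-1, 50, 50]

PUSH 7  → [7]
PUSH 8  → [7, 8]
ADD     → [15]
DUP     → [15, 15]
SWAP    → [15, 15]
MUL     → [225]
PUSH -5 → [225, -5]
DUP     → [225, -5, -5]
DUP     → [225, -5, -5, -5]
MUL     → [225, -5, 25]
MUL     → [225, -125]
NEG     → [225, 125]
SUB     → [100]
PUSH 2  → [100, 2]
DIV     → [50]
PUSH -1 → [50, -1]
OVER    → [50, -1, 50]
ROT     → [-1, 50, 50]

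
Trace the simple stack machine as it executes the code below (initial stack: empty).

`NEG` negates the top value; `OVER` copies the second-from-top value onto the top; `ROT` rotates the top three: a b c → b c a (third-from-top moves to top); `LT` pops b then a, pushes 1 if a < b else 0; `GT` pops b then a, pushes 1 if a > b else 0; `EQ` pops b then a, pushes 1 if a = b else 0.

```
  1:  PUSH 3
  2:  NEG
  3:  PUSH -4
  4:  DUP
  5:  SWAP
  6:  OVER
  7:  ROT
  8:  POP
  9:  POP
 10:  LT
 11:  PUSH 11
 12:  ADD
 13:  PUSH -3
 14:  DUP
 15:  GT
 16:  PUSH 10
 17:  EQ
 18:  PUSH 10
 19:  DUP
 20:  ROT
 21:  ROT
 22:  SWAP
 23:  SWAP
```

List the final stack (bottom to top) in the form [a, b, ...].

PUSH 3   3
NEG      -3
PUSH -4  -3 -4
DUP      -3 -4 -4
SWAP     -3 -4 -4
OVER     -3 -4 -4 -4
ROT      -3 -4 -4 -4
POP      -3 -4 -4
POP      -3 -4
LT       0
PUSH 11  0 11
ADD      11
PUSH -3  11 -3
DUP      11 -3 -3
GT       11 0
PUSH 10  11 0 10
EQ       11 0
PUSH 10  11 0 10
DUP      11 0 10 10
ROT      11 10 10 0
ROT      11 10 0 10
SWAP     11 10 10 0
SWAP     11 10 0 10

[11, 10, 0, 10]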